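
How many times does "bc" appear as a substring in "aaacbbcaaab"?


Searching for "bc" in "aaacbbcaaab"
Scanning each position:
  Position 0: "aa" => no
  Position 1: "aa" => no
  Position 2: "ac" => no
  Position 3: "cb" => no
  Position 4: "bb" => no
  Position 5: "bc" => MATCH
  Position 6: "ca" => no
  Position 7: "aa" => no
  Position 8: "aa" => no
  Position 9: "ab" => no
Total occurrences: 1

1


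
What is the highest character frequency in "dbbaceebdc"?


Input: dbbaceebdc
Character counts:
  'a': 1
  'b': 3
  'c': 2
  'd': 2
  'e': 2
Maximum frequency: 3

3


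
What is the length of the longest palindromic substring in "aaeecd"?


Input: "aaeecd"
Checking substrings for palindromes:
  [0:2] "aa" (len 2) => palindrome
  [2:4] "ee" (len 2) => palindrome
Longest palindromic substring: "aa" with length 2

2


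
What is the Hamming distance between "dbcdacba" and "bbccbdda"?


Comparing "dbcdacba" and "bbccbdda" position by position:
  Position 0: 'd' vs 'b' => differ
  Position 1: 'b' vs 'b' => same
  Position 2: 'c' vs 'c' => same
  Position 3: 'd' vs 'c' => differ
  Position 4: 'a' vs 'b' => differ
  Position 5: 'c' vs 'd' => differ
  Position 6: 'b' vs 'd' => differ
  Position 7: 'a' vs 'a' => same
Total differences (Hamming distance): 5

5


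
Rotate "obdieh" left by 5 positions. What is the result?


Input: "obdieh", rotate left by 5
First 5 characters: "obdie"
Remaining characters: "h"
Concatenate remaining + first: "h" + "obdie" = "hobdie"

hobdie


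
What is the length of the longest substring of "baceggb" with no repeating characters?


Input: "baceggb"
Sliding window (track last position of each char):
  Position 0 ('b'): window [0,0] length 1 -- new best
  Position 1 ('a'): window [0,1] length 2 -- new best
  Position 2 ('c'): window [0,2] length 3 -- new best
  Position 3 ('e'): window [0,3] length 4 -- new best
  Position 4 ('g'): window [0,4] length 5 -- new best
  Position 5 ('g'): repeat (last at 4), move window start to 5
  Position 5 ('g'): window [5,5] length 1
  Position 6 ('b'): window [5,6] length 2
Longest substring with no repeats: "baceg" with length 5

5


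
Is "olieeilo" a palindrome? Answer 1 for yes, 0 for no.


Input: olieeilo
Reversed: olieeilo
  Compare pos 0 ('o') with pos 7 ('o'): match
  Compare pos 1 ('l') with pos 6 ('l'): match
  Compare pos 2 ('i') with pos 5 ('i'): match
  Compare pos 3 ('e') with pos 4 ('e'): match
Result: palindrome

1


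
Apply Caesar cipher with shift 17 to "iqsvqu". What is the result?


Caesar cipher: shift "iqsvqu" by 17
  'i' (pos 8) + 17 = pos 25 = 'z'
  'q' (pos 16) + 17 = pos 7 = 'h'
  's' (pos 18) + 17 = pos 9 = 'j'
  'v' (pos 21) + 17 = pos 12 = 'm'
  'q' (pos 16) + 17 = pos 7 = 'h'
  'u' (pos 20) + 17 = pos 11 = 'l'
Result: zhjmhl

zhjmhl


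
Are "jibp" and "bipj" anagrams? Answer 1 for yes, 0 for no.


Strings: "jibp", "bipj"
Sorted first:  bijp
Sorted second: bijp
Sorted forms match => anagrams

1


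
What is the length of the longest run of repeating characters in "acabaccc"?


Input: "acabaccc"
Scanning for longest run:
  Position 1 ('c'): new char, reset run to 1
  Position 2 ('a'): new char, reset run to 1
  Position 3 ('b'): new char, reset run to 1
  Position 4 ('a'): new char, reset run to 1
  Position 5 ('c'): new char, reset run to 1
  Position 6 ('c'): continues run of 'c', length=2
  Position 7 ('c'): continues run of 'c', length=3
Longest run: 'c' with length 3

3


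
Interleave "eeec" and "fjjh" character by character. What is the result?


Interleaving "eeec" and "fjjh":
  Position 0: 'e' from first, 'f' from second => "ef"
  Position 1: 'e' from first, 'j' from second => "ej"
  Position 2: 'e' from first, 'j' from second => "ej"
  Position 3: 'c' from first, 'h' from second => "ch"
Result: efejejch

efejejch


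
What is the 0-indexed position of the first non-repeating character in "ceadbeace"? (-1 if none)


Input: ceadbeace
Character frequencies:
  'a': 2
  'b': 1
  'c': 2
  'd': 1
  'e': 3
Scanning left to right for freq == 1:
  Position 0 ('c'): freq=2, skip
  Position 1 ('e'): freq=3, skip
  Position 2 ('a'): freq=2, skip
  Position 3 ('d'): unique! => answer = 3

3


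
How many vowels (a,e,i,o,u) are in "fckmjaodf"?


Input: fckmjaodf
Checking each character:
  'f' at position 0: consonant
  'c' at position 1: consonant
  'k' at position 2: consonant
  'm' at position 3: consonant
  'j' at position 4: consonant
  'a' at position 5: vowel (running total: 1)
  'o' at position 6: vowel (running total: 2)
  'd' at position 7: consonant
  'f' at position 8: consonant
Total vowels: 2

2


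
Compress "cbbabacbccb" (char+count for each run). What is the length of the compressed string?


Input: cbbabacbccb
Runs:
  'c' x 1 => "c1"
  'b' x 2 => "b2"
  'a' x 1 => "a1"
  'b' x 1 => "b1"
  'a' x 1 => "a1"
  'c' x 1 => "c1"
  'b' x 1 => "b1"
  'c' x 2 => "c2"
  'b' x 1 => "b1"
Compressed: "c1b2a1b1a1c1b1c2b1"
Compressed length: 18

18


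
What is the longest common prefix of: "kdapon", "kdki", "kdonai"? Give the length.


Words: kdapon, kdki, kdonai
  Position 0: all 'k' => match
  Position 1: all 'd' => match
  Position 2: ('a', 'k', 'o') => mismatch, stop
LCP = "kd" (length 2)

2


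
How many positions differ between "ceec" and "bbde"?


Comparing "ceec" and "bbde" position by position:
  Position 0: 'c' vs 'b' => DIFFER
  Position 1: 'e' vs 'b' => DIFFER
  Position 2: 'e' vs 'd' => DIFFER
  Position 3: 'c' vs 'e' => DIFFER
Positions that differ: 4

4


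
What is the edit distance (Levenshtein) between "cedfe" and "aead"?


Computing edit distance: "cedfe" -> "aead"
DP table:
           a    e    a    d
      0    1    2    3    4
  c   1    1    2    3    4
  e   2    2    1    2    3
  d   3    3    2    2    2
  f   4    4    3    3    3
  e   5    5    4    4    4
Edit distance = dp[5][4] = 4

4


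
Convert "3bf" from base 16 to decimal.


Input: "3bf" in base 16
Positional expansion:
  Digit '3' (value 3) x 16^2 = 768
  Digit 'b' (value 11) x 16^1 = 176
  Digit 'f' (value 15) x 16^0 = 15
Sum = 959

959


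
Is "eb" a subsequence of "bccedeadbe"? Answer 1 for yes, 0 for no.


Check if "eb" is a subsequence of "bccedeadbe"
Greedy scan:
  Position 0 ('b'): no match needed
  Position 1 ('c'): no match needed
  Position 2 ('c'): no match needed
  Position 3 ('e'): matches sub[0] = 'e'
  Position 4 ('d'): no match needed
  Position 5 ('e'): no match needed
  Position 6 ('a'): no match needed
  Position 7 ('d'): no match needed
  Position 8 ('b'): matches sub[1] = 'b'
  Position 9 ('e'): no match needed
All 2 characters matched => is a subsequence

1


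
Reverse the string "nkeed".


Input: nkeed
Reading characters right to left:
  Position 4: 'd'
  Position 3: 'e'
  Position 2: 'e'
  Position 1: 'k'
  Position 0: 'n'
Reversed: deekn

deekn


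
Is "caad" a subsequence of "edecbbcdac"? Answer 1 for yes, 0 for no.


Check if "caad" is a subsequence of "edecbbcdac"
Greedy scan:
  Position 0 ('e'): no match needed
  Position 1 ('d'): no match needed
  Position 2 ('e'): no match needed
  Position 3 ('c'): matches sub[0] = 'c'
  Position 4 ('b'): no match needed
  Position 5 ('b'): no match needed
  Position 6 ('c'): no match needed
  Position 7 ('d'): no match needed
  Position 8 ('a'): matches sub[1] = 'a'
  Position 9 ('c'): no match needed
Only matched 2/4 characters => not a subsequence

0


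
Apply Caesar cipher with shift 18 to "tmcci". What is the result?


Caesar cipher: shift "tmcci" by 18
  't' (pos 19) + 18 = pos 11 = 'l'
  'm' (pos 12) + 18 = pos 4 = 'e'
  'c' (pos 2) + 18 = pos 20 = 'u'
  'c' (pos 2) + 18 = pos 20 = 'u'
  'i' (pos 8) + 18 = pos 0 = 'a'
Result: leuua

leuua


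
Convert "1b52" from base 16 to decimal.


Input: "1b52" in base 16
Positional expansion:
  Digit '1' (value 1) x 16^3 = 4096
  Digit 'b' (value 11) x 16^2 = 2816
  Digit '5' (value 5) x 16^1 = 80
  Digit '2' (value 2) x 16^0 = 2
Sum = 6994

6994


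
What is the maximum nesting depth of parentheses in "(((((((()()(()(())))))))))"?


Input: "(((((((()()(()(())))))))))"
Tracking depth:
  Position 0 '(': depth becomes 1
  Position 1 '(': depth becomes 2
  Position 2 '(': depth becomes 3
  Position 3 '(': depth becomes 4
  Position 4 '(': depth becomes 5
  Position 5 '(': depth becomes 6
  Position 6 '(': depth becomes 7
  Position 7 '(': depth becomes 8
  Position 8 ')': depth becomes 7
  Position 9 '(': depth becomes 8
  Position 10 ')': depth becomes 7
  Position 11 '(': depth becomes 8
  Position 12 '(': depth becomes 9
  Position 13 ')': depth becomes 8
  Position 14 '(': depth becomes 9
  Position 15 '(': depth becomes 10
  Position 16 ')': depth becomes 9
  Position 17 ')': depth becomes 8
  Position 18 ')': depth becomes 7
  Position 19 ')': depth becomes 6
  Position 20 ')': depth becomes 5
  Position 21 ')': depth becomes 4
  Position 22 ')': depth becomes 3
  Position 23 ')': depth becomes 2
  Position 24 ')': depth becomes 1
  Position 25 ')': depth becomes 0
Maximum depth reached: 10

10


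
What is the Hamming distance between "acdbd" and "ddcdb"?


Comparing "acdbd" and "ddcdb" position by position:
  Position 0: 'a' vs 'd' => differ
  Position 1: 'c' vs 'd' => differ
  Position 2: 'd' vs 'c' => differ
  Position 3: 'b' vs 'd' => differ
  Position 4: 'd' vs 'b' => differ
Total differences (Hamming distance): 5

5


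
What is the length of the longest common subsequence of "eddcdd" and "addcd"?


LCS of "eddcdd" and "addcd"
DP table:
           a    d    d    c    d
      0    0    0    0    0    0
  e   0    0    0    0    0    0
  d   0    0    1    1    1    1
  d   0    0    1    2    2    2
  c   0    0    1    2    3    3
  d   0    0    1    2    3    4
  d   0    0    1    2    3    4
LCS length = dp[6][5] = 4

4


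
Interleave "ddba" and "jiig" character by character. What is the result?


Interleaving "ddba" and "jiig":
  Position 0: 'd' from first, 'j' from second => "dj"
  Position 1: 'd' from first, 'i' from second => "di"
  Position 2: 'b' from first, 'i' from second => "bi"
  Position 3: 'a' from first, 'g' from second => "ag"
Result: djdibiag

djdibiag


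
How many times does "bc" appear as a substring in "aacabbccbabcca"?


Searching for "bc" in "aacabbccbabcca"
Scanning each position:
  Position 0: "aa" => no
  Position 1: "ac" => no
  Position 2: "ca" => no
  Position 3: "ab" => no
  Position 4: "bb" => no
  Position 5: "bc" => MATCH
  Position 6: "cc" => no
  Position 7: "cb" => no
  Position 8: "ba" => no
  Position 9: "ab" => no
  Position 10: "bc" => MATCH
  Position 11: "cc" => no
  Position 12: "ca" => no
Total occurrences: 2

2


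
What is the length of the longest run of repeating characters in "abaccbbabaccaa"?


Input: "abaccbbabaccaa"
Scanning for longest run:
  Position 1 ('b'): new char, reset run to 1
  Position 2 ('a'): new char, reset run to 1
  Position 3 ('c'): new char, reset run to 1
  Position 4 ('c'): continues run of 'c', length=2
  Position 5 ('b'): new char, reset run to 1
  Position 6 ('b'): continues run of 'b', length=2
  Position 7 ('a'): new char, reset run to 1
  Position 8 ('b'): new char, reset run to 1
  Position 9 ('a'): new char, reset run to 1
  Position 10 ('c'): new char, reset run to 1
  Position 11 ('c'): continues run of 'c', length=2
  Position 12 ('a'): new char, reset run to 1
  Position 13 ('a'): continues run of 'a', length=2
Longest run: 'c' with length 2

2


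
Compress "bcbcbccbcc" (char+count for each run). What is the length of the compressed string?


Input: bcbcbccbcc
Runs:
  'b' x 1 => "b1"
  'c' x 1 => "c1"
  'b' x 1 => "b1"
  'c' x 1 => "c1"
  'b' x 1 => "b1"
  'c' x 2 => "c2"
  'b' x 1 => "b1"
  'c' x 2 => "c2"
Compressed: "b1c1b1c1b1c2b1c2"
Compressed length: 16

16


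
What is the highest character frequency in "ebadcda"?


Input: ebadcda
Character counts:
  'a': 2
  'b': 1
  'c': 1
  'd': 2
  'e': 1
Maximum frequency: 2

2


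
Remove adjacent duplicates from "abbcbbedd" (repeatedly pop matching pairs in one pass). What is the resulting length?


Input: abbcbbedd
Stack-based adjacent duplicate removal:
  Read 'a': push. Stack: a
  Read 'b': push. Stack: ab
  Read 'b': matches stack top 'b' => pop. Stack: a
  Read 'c': push. Stack: ac
  Read 'b': push. Stack: acb
  Read 'b': matches stack top 'b' => pop. Stack: ac
  Read 'e': push. Stack: ace
  Read 'd': push. Stack: aced
  Read 'd': matches stack top 'd' => pop. Stack: ace
Final stack: "ace" (length 3)

3


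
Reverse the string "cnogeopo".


Input: cnogeopo
Reading characters right to left:
  Position 7: 'o'
  Position 6: 'p'
  Position 5: 'o'
  Position 4: 'e'
  Position 3: 'g'
  Position 2: 'o'
  Position 1: 'n'
  Position 0: 'c'
Reversed: opoegonc

opoegonc


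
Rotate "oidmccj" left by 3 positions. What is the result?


Input: "oidmccj", rotate left by 3
First 3 characters: "oid"
Remaining characters: "mccj"
Concatenate remaining + first: "mccj" + "oid" = "mccjoid"

mccjoid


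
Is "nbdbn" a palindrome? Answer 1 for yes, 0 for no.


Input: nbdbn
Reversed: nbdbn
  Compare pos 0 ('n') with pos 4 ('n'): match
  Compare pos 1 ('b') with pos 3 ('b'): match
Result: palindrome

1


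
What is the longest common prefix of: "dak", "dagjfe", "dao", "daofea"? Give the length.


Words: dak, dagjfe, dao, daofea
  Position 0: all 'd' => match
  Position 1: all 'a' => match
  Position 2: ('k', 'g', 'o', 'o') => mismatch, stop
LCP = "da" (length 2)

2


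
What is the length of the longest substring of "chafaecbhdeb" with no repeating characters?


Input: "chafaecbhdeb"
Sliding window (track last position of each char):
  Position 0 ('c'): window [0,0] length 1 -- new best
  Position 1 ('h'): window [0,1] length 2 -- new best
  Position 2 ('a'): window [0,2] length 3 -- new best
  Position 3 ('f'): window [0,3] length 4 -- new best
  Position 4 ('a'): repeat (last at 2), move window start to 3
  Position 4 ('a'): window [3,4] length 2
  Position 5 ('e'): window [3,5] length 3
  Position 6 ('c'): window [3,6] length 4
  Position 7 ('b'): window [3,7] length 5 -- new best
  Position 8 ('h'): window [3,8] length 6 -- new best
  Position 9 ('d'): window [3,9] length 7 -- new best
  Position 10 ('e'): repeat (last at 5), move window start to 6
  Position 10 ('e'): window [6,10] length 5
  Position 11 ('b'): repeat (last at 7), move window start to 8
  Position 11 ('b'): window [8,11] length 4
Longest substring with no repeats: "faecbhd" with length 7

7


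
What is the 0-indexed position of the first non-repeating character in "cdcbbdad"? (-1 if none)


Input: cdcbbdad
Character frequencies:
  'a': 1
  'b': 2
  'c': 2
  'd': 3
Scanning left to right for freq == 1:
  Position 0 ('c'): freq=2, skip
  Position 1 ('d'): freq=3, skip
  Position 2 ('c'): freq=2, skip
  Position 3 ('b'): freq=2, skip
  Position 4 ('b'): freq=2, skip
  Position 5 ('d'): freq=3, skip
  Position 6 ('a'): unique! => answer = 6

6


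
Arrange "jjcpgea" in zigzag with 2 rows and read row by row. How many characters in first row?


Zigzag "jjcpgea" into 2 rows:
Placing characters:
  'j' => row 0
  'j' => row 1
  'c' => row 0
  'p' => row 1
  'g' => row 0
  'e' => row 1
  'a' => row 0
Rows:
  Row 0: "jcga"
  Row 1: "jpe"
First row length: 4

4


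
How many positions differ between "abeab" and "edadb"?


Comparing "abeab" and "edadb" position by position:
  Position 0: 'a' vs 'e' => DIFFER
  Position 1: 'b' vs 'd' => DIFFER
  Position 2: 'e' vs 'a' => DIFFER
  Position 3: 'a' vs 'd' => DIFFER
  Position 4: 'b' vs 'b' => same
Positions that differ: 4

4


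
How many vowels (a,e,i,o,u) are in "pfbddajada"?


Input: pfbddajada
Checking each character:
  'p' at position 0: consonant
  'f' at position 1: consonant
  'b' at position 2: consonant
  'd' at position 3: consonant
  'd' at position 4: consonant
  'a' at position 5: vowel (running total: 1)
  'j' at position 6: consonant
  'a' at position 7: vowel (running total: 2)
  'd' at position 8: consonant
  'a' at position 9: vowel (running total: 3)
Total vowels: 3

3


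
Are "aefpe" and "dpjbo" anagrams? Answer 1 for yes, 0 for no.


Strings: "aefpe", "dpjbo"
Sorted first:  aeefp
Sorted second: bdjop
Differ at position 0: 'a' vs 'b' => not anagrams

0


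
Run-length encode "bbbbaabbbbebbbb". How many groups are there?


Input: bbbbaabbbbebbbb
Scanning for consecutive runs:
  Group 1: 'b' x 4 (positions 0-3)
  Group 2: 'a' x 2 (positions 4-5)
  Group 3: 'b' x 4 (positions 6-9)
  Group 4: 'e' x 1 (positions 10-10)
  Group 5: 'b' x 4 (positions 11-14)
Total groups: 5

5


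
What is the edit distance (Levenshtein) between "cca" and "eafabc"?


Computing edit distance: "cca" -> "eafabc"
DP table:
           e    a    f    a    b    c
      0    1    2    3    4    5    6
  c   1    1    2    3    4    5    5
  c   2    2    2    3    4    5    5
  a   3    3    2    3    3    4    5
Edit distance = dp[3][6] = 5

5


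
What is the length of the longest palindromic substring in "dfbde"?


Input: "dfbde"
Checking substrings for palindromes:
  No multi-char palindromic substrings found
Longest palindromic substring: "d" with length 1

1


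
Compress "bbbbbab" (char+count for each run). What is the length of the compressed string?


Input: bbbbbab
Runs:
  'b' x 5 => "b5"
  'a' x 1 => "a1"
  'b' x 1 => "b1"
Compressed: "b5a1b1"
Compressed length: 6

6


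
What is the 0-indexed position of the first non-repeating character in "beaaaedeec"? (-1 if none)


Input: beaaaedeec
Character frequencies:
  'a': 3
  'b': 1
  'c': 1
  'd': 1
  'e': 4
Scanning left to right for freq == 1:
  Position 0 ('b'): unique! => answer = 0

0


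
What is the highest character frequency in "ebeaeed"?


Input: ebeaeed
Character counts:
  'a': 1
  'b': 1
  'd': 1
  'e': 4
Maximum frequency: 4

4


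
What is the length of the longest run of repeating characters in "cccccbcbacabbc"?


Input: "cccccbcbacabbc"
Scanning for longest run:
  Position 1 ('c'): continues run of 'c', length=2
  Position 2 ('c'): continues run of 'c', length=3
  Position 3 ('c'): continues run of 'c', length=4
  Position 4 ('c'): continues run of 'c', length=5
  Position 5 ('b'): new char, reset run to 1
  Position 6 ('c'): new char, reset run to 1
  Position 7 ('b'): new char, reset run to 1
  Position 8 ('a'): new char, reset run to 1
  Position 9 ('c'): new char, reset run to 1
  Position 10 ('a'): new char, reset run to 1
  Position 11 ('b'): new char, reset run to 1
  Position 12 ('b'): continues run of 'b', length=2
  Position 13 ('c'): new char, reset run to 1
Longest run: 'c' with length 5

5


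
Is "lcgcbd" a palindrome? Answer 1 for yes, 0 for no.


Input: lcgcbd
Reversed: dbcgcl
  Compare pos 0 ('l') with pos 5 ('d'): MISMATCH
  Compare pos 1 ('c') with pos 4 ('b'): MISMATCH
  Compare pos 2 ('g') with pos 3 ('c'): MISMATCH
Result: not a palindrome

0


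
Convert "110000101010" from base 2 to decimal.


Input: "110000101010" in base 2
Positional expansion:
  Digit '1' (value 1) x 2^11 = 2048
  Digit '1' (value 1) x 2^10 = 1024
  Digit '0' (value 0) x 2^9 = 0
  Digit '0' (value 0) x 2^8 = 0
  Digit '0' (value 0) x 2^7 = 0
  Digit '0' (value 0) x 2^6 = 0
  Digit '1' (value 1) x 2^5 = 32
  Digit '0' (value 0) x 2^4 = 0
  Digit '1' (value 1) x 2^3 = 8
  Digit '0' (value 0) x 2^2 = 0
  Digit '1' (value 1) x 2^1 = 2
  Digit '0' (value 0) x 2^0 = 0
Sum = 3114

3114


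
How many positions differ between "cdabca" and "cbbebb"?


Comparing "cdabca" and "cbbebb" position by position:
  Position 0: 'c' vs 'c' => same
  Position 1: 'd' vs 'b' => DIFFER
  Position 2: 'a' vs 'b' => DIFFER
  Position 3: 'b' vs 'e' => DIFFER
  Position 4: 'c' vs 'b' => DIFFER
  Position 5: 'a' vs 'b' => DIFFER
Positions that differ: 5

5


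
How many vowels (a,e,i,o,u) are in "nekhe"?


Input: nekhe
Checking each character:
  'n' at position 0: consonant
  'e' at position 1: vowel (running total: 1)
  'k' at position 2: consonant
  'h' at position 3: consonant
  'e' at position 4: vowel (running total: 2)
Total vowels: 2

2


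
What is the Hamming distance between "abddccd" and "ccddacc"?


Comparing "abddccd" and "ccddacc" position by position:
  Position 0: 'a' vs 'c' => differ
  Position 1: 'b' vs 'c' => differ
  Position 2: 'd' vs 'd' => same
  Position 3: 'd' vs 'd' => same
  Position 4: 'c' vs 'a' => differ
  Position 5: 'c' vs 'c' => same
  Position 6: 'd' vs 'c' => differ
Total differences (Hamming distance): 4

4


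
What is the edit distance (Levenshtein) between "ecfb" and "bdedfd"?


Computing edit distance: "ecfb" -> "bdedfd"
DP table:
           b    d    e    d    f    d
      0    1    2    3    4    5    6
  e   1    1    2    2    3    4    5
  c   2    2    2    3    3    4    5
  f   3    3    3    3    4    3    4
  b   4    3    4    4    4    4    4
Edit distance = dp[4][6] = 4

4


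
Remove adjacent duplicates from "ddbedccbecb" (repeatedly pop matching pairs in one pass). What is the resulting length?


Input: ddbedccbecb
Stack-based adjacent duplicate removal:
  Read 'd': push. Stack: d
  Read 'd': matches stack top 'd' => pop. Stack: (empty)
  Read 'b': push. Stack: b
  Read 'e': push. Stack: be
  Read 'd': push. Stack: bed
  Read 'c': push. Stack: bedc
  Read 'c': matches stack top 'c' => pop. Stack: bed
  Read 'b': push. Stack: bedb
  Read 'e': push. Stack: bedbe
  Read 'c': push. Stack: bedbec
  Read 'b': push. Stack: bedbecb
Final stack: "bedbecb" (length 7)

7


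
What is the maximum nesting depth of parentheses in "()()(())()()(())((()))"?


Input: "()()(())()()(())((()))"
Tracking depth:
  Position 0 '(': depth becomes 1
  Position 1 ')': depth becomes 0
  Position 2 '(': depth becomes 1
  Position 3 ')': depth becomes 0
  Position 4 '(': depth becomes 1
  Position 5 '(': depth becomes 2
  Position 6 ')': depth becomes 1
  Position 7 ')': depth becomes 0
  Position 8 '(': depth becomes 1
  Position 9 ')': depth becomes 0
  Position 10 '(': depth becomes 1
  Position 11 ')': depth becomes 0
  Position 12 '(': depth becomes 1
  Position 13 '(': depth becomes 2
  Position 14 ')': depth becomes 1
  Position 15 ')': depth becomes 0
  Position 16 '(': depth becomes 1
  Position 17 '(': depth becomes 2
  Position 18 '(': depth becomes 3
  Position 19 ')': depth becomes 2
  Position 20 ')': depth becomes 1
  Position 21 ')': depth becomes 0
Maximum depth reached: 3

3


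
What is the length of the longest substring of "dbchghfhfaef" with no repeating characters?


Input: "dbchghfhfaef"
Sliding window (track last position of each char):
  Position 0 ('d'): window [0,0] length 1 -- new best
  Position 1 ('b'): window [0,1] length 2 -- new best
  Position 2 ('c'): window [0,2] length 3 -- new best
  Position 3 ('h'): window [0,3] length 4 -- new best
  Position 4 ('g'): window [0,4] length 5 -- new best
  Position 5 ('h'): repeat (last at 3), move window start to 4
  Position 5 ('h'): window [4,5] length 2
  Position 6 ('f'): window [4,6] length 3
  Position 7 ('h'): repeat (last at 5), move window start to 6
  Position 7 ('h'): window [6,7] length 2
  Position 8 ('f'): repeat (last at 6), move window start to 7
  Position 8 ('f'): window [7,8] length 2
  Position 9 ('a'): window [7,9] length 3
  Position 10 ('e'): window [7,10] length 4
  Position 11 ('f'): repeat (last at 8), move window start to 9
  Position 11 ('f'): window [9,11] length 3
Longest substring with no repeats: "dbchg" with length 5

5


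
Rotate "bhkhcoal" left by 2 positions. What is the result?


Input: "bhkhcoal", rotate left by 2
First 2 characters: "bh"
Remaining characters: "khcoal"
Concatenate remaining + first: "khcoal" + "bh" = "khcoalbh"

khcoalbh


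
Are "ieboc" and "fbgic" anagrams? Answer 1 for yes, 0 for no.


Strings: "ieboc", "fbgic"
Sorted first:  bceio
Sorted second: bcfgi
Differ at position 2: 'e' vs 'f' => not anagrams

0


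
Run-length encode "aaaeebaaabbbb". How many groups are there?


Input: aaaeebaaabbbb
Scanning for consecutive runs:
  Group 1: 'a' x 3 (positions 0-2)
  Group 2: 'e' x 2 (positions 3-4)
  Group 3: 'b' x 1 (positions 5-5)
  Group 4: 'a' x 3 (positions 6-8)
  Group 5: 'b' x 4 (positions 9-12)
Total groups: 5

5


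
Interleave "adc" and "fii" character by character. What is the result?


Interleaving "adc" and "fii":
  Position 0: 'a' from first, 'f' from second => "af"
  Position 1: 'd' from first, 'i' from second => "di"
  Position 2: 'c' from first, 'i' from second => "ci"
Result: afdici

afdici


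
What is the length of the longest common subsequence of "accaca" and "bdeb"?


LCS of "accaca" and "bdeb"
DP table:
           b    d    e    b
      0    0    0    0    0
  a   0    0    0    0    0
  c   0    0    0    0    0
  c   0    0    0    0    0
  a   0    0    0    0    0
  c   0    0    0    0    0
  a   0    0    0    0    0
LCS length = dp[6][4] = 0

0


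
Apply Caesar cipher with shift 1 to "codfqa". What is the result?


Caesar cipher: shift "codfqa" by 1
  'c' (pos 2) + 1 = pos 3 = 'd'
  'o' (pos 14) + 1 = pos 15 = 'p'
  'd' (pos 3) + 1 = pos 4 = 'e'
  'f' (pos 5) + 1 = pos 6 = 'g'
  'q' (pos 16) + 1 = pos 17 = 'r'
  'a' (pos 0) + 1 = pos 1 = 'b'
Result: dpegrb

dpegrb


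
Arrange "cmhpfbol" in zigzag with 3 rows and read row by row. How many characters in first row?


Zigzag "cmhpfbol" into 3 rows:
Placing characters:
  'c' => row 0
  'm' => row 1
  'h' => row 2
  'p' => row 1
  'f' => row 0
  'b' => row 1
  'o' => row 2
  'l' => row 1
Rows:
  Row 0: "cf"
  Row 1: "mpbl"
  Row 2: "ho"
First row length: 2

2


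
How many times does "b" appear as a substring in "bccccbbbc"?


Searching for "b" in "bccccbbbc"
Scanning each position:
  Position 0: "b" => MATCH
  Position 1: "c" => no
  Position 2: "c" => no
  Position 3: "c" => no
  Position 4: "c" => no
  Position 5: "b" => MATCH
  Position 6: "b" => MATCH
  Position 7: "b" => MATCH
  Position 8: "c" => no
Total occurrences: 4

4


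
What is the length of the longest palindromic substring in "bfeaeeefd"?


Input: "bfeaeeefd"
Checking substrings for palindromes:
  [2:5] "eae" (len 3) => palindrome
  [4:7] "eee" (len 3) => palindrome
  [4:6] "ee" (len 2) => palindrome
  [5:7] "ee" (len 2) => palindrome
Longest palindromic substring: "eae" with length 3

3


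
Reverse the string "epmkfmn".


Input: epmkfmn
Reading characters right to left:
  Position 6: 'n'
  Position 5: 'm'
  Position 4: 'f'
  Position 3: 'k'
  Position 2: 'm'
  Position 1: 'p'
  Position 0: 'e'
Reversed: nmfkmpe

nmfkmpe


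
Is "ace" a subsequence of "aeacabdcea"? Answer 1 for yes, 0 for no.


Check if "ace" is a subsequence of "aeacabdcea"
Greedy scan:
  Position 0 ('a'): matches sub[0] = 'a'
  Position 1 ('e'): no match needed
  Position 2 ('a'): no match needed
  Position 3 ('c'): matches sub[1] = 'c'
  Position 4 ('a'): no match needed
  Position 5 ('b'): no match needed
  Position 6 ('d'): no match needed
  Position 7 ('c'): no match needed
  Position 8 ('e'): matches sub[2] = 'e'
  Position 9 ('a'): no match needed
All 3 characters matched => is a subsequence

1


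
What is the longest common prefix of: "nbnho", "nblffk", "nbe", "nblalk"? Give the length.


Words: nbnho, nblffk, nbe, nblalk
  Position 0: all 'n' => match
  Position 1: all 'b' => match
  Position 2: ('n', 'l', 'e', 'l') => mismatch, stop
LCP = "nb" (length 2)

2


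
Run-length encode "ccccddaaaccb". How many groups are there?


Input: ccccddaaaccb
Scanning for consecutive runs:
  Group 1: 'c' x 4 (positions 0-3)
  Group 2: 'd' x 2 (positions 4-5)
  Group 3: 'a' x 3 (positions 6-8)
  Group 4: 'c' x 2 (positions 9-10)
  Group 5: 'b' x 1 (positions 11-11)
Total groups: 5

5


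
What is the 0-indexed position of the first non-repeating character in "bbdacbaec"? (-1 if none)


Input: bbdacbaec
Character frequencies:
  'a': 2
  'b': 3
  'c': 2
  'd': 1
  'e': 1
Scanning left to right for freq == 1:
  Position 0 ('b'): freq=3, skip
  Position 1 ('b'): freq=3, skip
  Position 2 ('d'): unique! => answer = 2

2


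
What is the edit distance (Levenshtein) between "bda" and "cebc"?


Computing edit distance: "bda" -> "cebc"
DP table:
           c    e    b    c
      0    1    2    3    4
  b   1    1    2    2    3
  d   2    2    2    3    3
  a   3    3    3    3    4
Edit distance = dp[3][4] = 4

4


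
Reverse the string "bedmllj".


Input: bedmllj
Reading characters right to left:
  Position 6: 'j'
  Position 5: 'l'
  Position 4: 'l'
  Position 3: 'm'
  Position 2: 'd'
  Position 1: 'e'
  Position 0: 'b'
Reversed: jllmdeb

jllmdeb


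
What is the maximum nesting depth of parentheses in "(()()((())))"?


Input: "(()()((())))"
Tracking depth:
  Position 0 '(': depth becomes 1
  Position 1 '(': depth becomes 2
  Position 2 ')': depth becomes 1
  Position 3 '(': depth becomes 2
  Position 4 ')': depth becomes 1
  Position 5 '(': depth becomes 2
  Position 6 '(': depth becomes 3
  Position 7 '(': depth becomes 4
  Position 8 ')': depth becomes 3
  Position 9 ')': depth becomes 2
  Position 10 ')': depth becomes 1
  Position 11 ')': depth becomes 0
Maximum depth reached: 4

4


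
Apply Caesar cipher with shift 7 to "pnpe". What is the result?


Caesar cipher: shift "pnpe" by 7
  'p' (pos 15) + 7 = pos 22 = 'w'
  'n' (pos 13) + 7 = pos 20 = 'u'
  'p' (pos 15) + 7 = pos 22 = 'w'
  'e' (pos 4) + 7 = pos 11 = 'l'
Result: wuwl

wuwl


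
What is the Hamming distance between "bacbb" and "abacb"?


Comparing "bacbb" and "abacb" position by position:
  Position 0: 'b' vs 'a' => differ
  Position 1: 'a' vs 'b' => differ
  Position 2: 'c' vs 'a' => differ
  Position 3: 'b' vs 'c' => differ
  Position 4: 'b' vs 'b' => same
Total differences (Hamming distance): 4

4


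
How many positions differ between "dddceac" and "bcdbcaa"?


Comparing "dddceac" and "bcdbcaa" position by position:
  Position 0: 'd' vs 'b' => DIFFER
  Position 1: 'd' vs 'c' => DIFFER
  Position 2: 'd' vs 'd' => same
  Position 3: 'c' vs 'b' => DIFFER
  Position 4: 'e' vs 'c' => DIFFER
  Position 5: 'a' vs 'a' => same
  Position 6: 'c' vs 'a' => DIFFER
Positions that differ: 5

5


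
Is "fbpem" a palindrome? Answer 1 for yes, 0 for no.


Input: fbpem
Reversed: mepbf
  Compare pos 0 ('f') with pos 4 ('m'): MISMATCH
  Compare pos 1 ('b') with pos 3 ('e'): MISMATCH
Result: not a palindrome

0


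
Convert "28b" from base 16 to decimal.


Input: "28b" in base 16
Positional expansion:
  Digit '2' (value 2) x 16^2 = 512
  Digit '8' (value 8) x 16^1 = 128
  Digit 'b' (value 11) x 16^0 = 11
Sum = 651

651


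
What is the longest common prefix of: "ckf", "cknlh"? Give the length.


Words: ckf, cknlh
  Position 0: all 'c' => match
  Position 1: all 'k' => match
  Position 2: ('f', 'n') => mismatch, stop
LCP = "ck" (length 2)

2


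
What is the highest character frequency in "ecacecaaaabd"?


Input: ecacecaaaabd
Character counts:
  'a': 5
  'b': 1
  'c': 3
  'd': 1
  'e': 2
Maximum frequency: 5

5


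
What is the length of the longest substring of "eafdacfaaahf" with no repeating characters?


Input: "eafdacfaaahf"
Sliding window (track last position of each char):
  Position 0 ('e'): window [0,0] length 1 -- new best
  Position 1 ('a'): window [0,1] length 2 -- new best
  Position 2 ('f'): window [0,2] length 3 -- new best
  Position 3 ('d'): window [0,3] length 4 -- new best
  Position 4 ('a'): repeat (last at 1), move window start to 2
  Position 4 ('a'): window [2,4] length 3
  Position 5 ('c'): window [2,5] length 4
  Position 6 ('f'): repeat (last at 2), move window start to 3
  Position 6 ('f'): window [3,6] length 4
  Position 7 ('a'): repeat (last at 4), move window start to 5
  Position 7 ('a'): window [5,7] length 3
  Position 8 ('a'): repeat (last at 7), move window start to 8
  Position 8 ('a'): window [8,8] length 1
  Position 9 ('a'): repeat (last at 8), move window start to 9
  Position 9 ('a'): window [9,9] length 1
  Position 10 ('h'): window [9,10] length 2
  Position 11 ('f'): window [9,11] length 3
Longest substring with no repeats: "eafd" with length 4

4


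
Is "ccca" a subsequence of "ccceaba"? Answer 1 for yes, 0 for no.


Check if "ccca" is a subsequence of "ccceaba"
Greedy scan:
  Position 0 ('c'): matches sub[0] = 'c'
  Position 1 ('c'): matches sub[1] = 'c'
  Position 2 ('c'): matches sub[2] = 'c'
  Position 3 ('e'): no match needed
  Position 4 ('a'): matches sub[3] = 'a'
  Position 5 ('b'): no match needed
  Position 6 ('a'): no match needed
All 4 characters matched => is a subsequence

1


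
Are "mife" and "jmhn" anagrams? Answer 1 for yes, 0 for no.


Strings: "mife", "jmhn"
Sorted first:  efim
Sorted second: hjmn
Differ at position 0: 'e' vs 'h' => not anagrams

0


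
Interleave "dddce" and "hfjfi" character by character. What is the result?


Interleaving "dddce" and "hfjfi":
  Position 0: 'd' from first, 'h' from second => "dh"
  Position 1: 'd' from first, 'f' from second => "df"
  Position 2: 'd' from first, 'j' from second => "dj"
  Position 3: 'c' from first, 'f' from second => "cf"
  Position 4: 'e' from first, 'i' from second => "ei"
Result: dhdfdjcfei

dhdfdjcfei


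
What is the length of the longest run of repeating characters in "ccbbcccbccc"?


Input: "ccbbcccbccc"
Scanning for longest run:
  Position 1 ('c'): continues run of 'c', length=2
  Position 2 ('b'): new char, reset run to 1
  Position 3 ('b'): continues run of 'b', length=2
  Position 4 ('c'): new char, reset run to 1
  Position 5 ('c'): continues run of 'c', length=2
  Position 6 ('c'): continues run of 'c', length=3
  Position 7 ('b'): new char, reset run to 1
  Position 8 ('c'): new char, reset run to 1
  Position 9 ('c'): continues run of 'c', length=2
  Position 10 ('c'): continues run of 'c', length=3
Longest run: 'c' with length 3

3


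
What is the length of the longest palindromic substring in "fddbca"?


Input: "fddbca"
Checking substrings for palindromes:
  [1:3] "dd" (len 2) => palindrome
Longest palindromic substring: "dd" with length 2

2


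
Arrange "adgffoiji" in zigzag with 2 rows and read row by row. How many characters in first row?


Zigzag "adgffoiji" into 2 rows:
Placing characters:
  'a' => row 0
  'd' => row 1
  'g' => row 0
  'f' => row 1
  'f' => row 0
  'o' => row 1
  'i' => row 0
  'j' => row 1
  'i' => row 0
Rows:
  Row 0: "agfii"
  Row 1: "dfoj"
First row length: 5

5


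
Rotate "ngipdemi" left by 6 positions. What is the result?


Input: "ngipdemi", rotate left by 6
First 6 characters: "ngipde"
Remaining characters: "mi"
Concatenate remaining + first: "mi" + "ngipde" = "mingipde"

mingipde


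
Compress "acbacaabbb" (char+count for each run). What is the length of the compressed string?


Input: acbacaabbb
Runs:
  'a' x 1 => "a1"
  'c' x 1 => "c1"
  'b' x 1 => "b1"
  'a' x 1 => "a1"
  'c' x 1 => "c1"
  'a' x 2 => "a2"
  'b' x 3 => "b3"
Compressed: "a1c1b1a1c1a2b3"
Compressed length: 14

14


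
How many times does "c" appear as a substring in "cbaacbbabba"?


Searching for "c" in "cbaacbbabba"
Scanning each position:
  Position 0: "c" => MATCH
  Position 1: "b" => no
  Position 2: "a" => no
  Position 3: "a" => no
  Position 4: "c" => MATCH
  Position 5: "b" => no
  Position 6: "b" => no
  Position 7: "a" => no
  Position 8: "b" => no
  Position 9: "b" => no
  Position 10: "a" => no
Total occurrences: 2

2


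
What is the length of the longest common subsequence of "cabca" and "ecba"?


LCS of "cabca" and "ecba"
DP table:
           e    c    b    a
      0    0    0    0    0
  c   0    0    1    1    1
  a   0    0    1    1    2
  b   0    0    1    2    2
  c   0    0    1    2    2
  a   0    0    1    2    3
LCS length = dp[5][4] = 3

3


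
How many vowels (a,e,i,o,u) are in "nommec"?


Input: nommec
Checking each character:
  'n' at position 0: consonant
  'o' at position 1: vowel (running total: 1)
  'm' at position 2: consonant
  'm' at position 3: consonant
  'e' at position 4: vowel (running total: 2)
  'c' at position 5: consonant
Total vowels: 2

2


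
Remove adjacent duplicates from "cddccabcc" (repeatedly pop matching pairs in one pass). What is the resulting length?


Input: cddccabcc
Stack-based adjacent duplicate removal:
  Read 'c': push. Stack: c
  Read 'd': push. Stack: cd
  Read 'd': matches stack top 'd' => pop. Stack: c
  Read 'c': matches stack top 'c' => pop. Stack: (empty)
  Read 'c': push. Stack: c
  Read 'a': push. Stack: ca
  Read 'b': push. Stack: cab
  Read 'c': push. Stack: cabc
  Read 'c': matches stack top 'c' => pop. Stack: cab
Final stack: "cab" (length 3)

3


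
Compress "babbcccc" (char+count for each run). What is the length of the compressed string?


Input: babbcccc
Runs:
  'b' x 1 => "b1"
  'a' x 1 => "a1"
  'b' x 2 => "b2"
  'c' x 4 => "c4"
Compressed: "b1a1b2c4"
Compressed length: 8

8


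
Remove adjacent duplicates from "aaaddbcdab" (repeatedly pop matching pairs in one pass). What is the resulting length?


Input: aaaddbcdab
Stack-based adjacent duplicate removal:
  Read 'a': push. Stack: a
  Read 'a': matches stack top 'a' => pop. Stack: (empty)
  Read 'a': push. Stack: a
  Read 'd': push. Stack: ad
  Read 'd': matches stack top 'd' => pop. Stack: a
  Read 'b': push. Stack: ab
  Read 'c': push. Stack: abc
  Read 'd': push. Stack: abcd
  Read 'a': push. Stack: abcda
  Read 'b': push. Stack: abcdab
Final stack: "abcdab" (length 6)

6


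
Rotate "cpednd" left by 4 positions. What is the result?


Input: "cpednd", rotate left by 4
First 4 characters: "cped"
Remaining characters: "nd"
Concatenate remaining + first: "nd" + "cped" = "ndcped"

ndcped


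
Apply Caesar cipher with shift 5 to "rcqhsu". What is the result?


Caesar cipher: shift "rcqhsu" by 5
  'r' (pos 17) + 5 = pos 22 = 'w'
  'c' (pos 2) + 5 = pos 7 = 'h'
  'q' (pos 16) + 5 = pos 21 = 'v'
  'h' (pos 7) + 5 = pos 12 = 'm'
  's' (pos 18) + 5 = pos 23 = 'x'
  'u' (pos 20) + 5 = pos 25 = 'z'
Result: whvmxz

whvmxz


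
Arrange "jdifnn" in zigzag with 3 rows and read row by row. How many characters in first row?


Zigzag "jdifnn" into 3 rows:
Placing characters:
  'j' => row 0
  'd' => row 1
  'i' => row 2
  'f' => row 1
  'n' => row 0
  'n' => row 1
Rows:
  Row 0: "jn"
  Row 1: "dfn"
  Row 2: "i"
First row length: 2

2


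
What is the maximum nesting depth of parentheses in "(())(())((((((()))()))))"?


Input: "(())(())((((((()))()))))"
Tracking depth:
  Position 0 '(': depth becomes 1
  Position 1 '(': depth becomes 2
  Position 2 ')': depth becomes 1
  Position 3 ')': depth becomes 0
  Position 4 '(': depth becomes 1
  Position 5 '(': depth becomes 2
  Position 6 ')': depth becomes 1
  Position 7 ')': depth becomes 0
  Position 8 '(': depth becomes 1
  Position 9 '(': depth becomes 2
  Position 10 '(': depth becomes 3
  Position 11 '(': depth becomes 4
  Position 12 '(': depth becomes 5
  Position 13 '(': depth becomes 6
  Position 14 '(': depth becomes 7
  Position 15 ')': depth becomes 6
  Position 16 ')': depth becomes 5
  Position 17 ')': depth becomes 4
  Position 18 '(': depth becomes 5
  Position 19 ')': depth becomes 4
  Position 20 ')': depth becomes 3
  Position 21 ')': depth becomes 2
  Position 22 ')': depth becomes 1
  Position 23 ')': depth becomes 0
Maximum depth reached: 7

7


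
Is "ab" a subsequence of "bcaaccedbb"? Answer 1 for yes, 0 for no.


Check if "ab" is a subsequence of "bcaaccedbb"
Greedy scan:
  Position 0 ('b'): no match needed
  Position 1 ('c'): no match needed
  Position 2 ('a'): matches sub[0] = 'a'
  Position 3 ('a'): no match needed
  Position 4 ('c'): no match needed
  Position 5 ('c'): no match needed
  Position 6 ('e'): no match needed
  Position 7 ('d'): no match needed
  Position 8 ('b'): matches sub[1] = 'b'
  Position 9 ('b'): no match needed
All 2 characters matched => is a subsequence

1


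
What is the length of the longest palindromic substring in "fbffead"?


Input: "fbffead"
Checking substrings for palindromes:
  [0:3] "fbf" (len 3) => palindrome
  [2:4] "ff" (len 2) => palindrome
Longest palindromic substring: "fbf" with length 3

3
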